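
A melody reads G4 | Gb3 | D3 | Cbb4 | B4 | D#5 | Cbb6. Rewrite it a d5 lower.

G4: a fifth down reaches C, and 6 semitones makes it C#4.
Gb3 down a diminished fifth is C3.
D3 down a diminished fifth is G#2.
Cbb4 down a diminished fifth is Fb3.
B4 down a diminished fifth is E#4.
D#5 down a diminished fifth is G##4.
A diminished fifth down from Cbb6 gives Fb5.

C#4 C3 G#2 Fb3 E#4 G##4 Fb5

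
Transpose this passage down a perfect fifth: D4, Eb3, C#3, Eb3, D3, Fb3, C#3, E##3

G3 Ab2 F#2 Ab2 G2 Bbb2 F#2 A##2

D4 down a perfect fifth is G3.
Eb3 down a perfect fifth is Ab2.
C#3: a fifth down reaches F, and 7 semitones makes it F#2.
Eb3: a fifth down reaches A, and 7 semitones makes it Ab2.
D3: a fifth down reaches G, and 7 semitones makes it G2.
Fb3: a fifth down reaches B, and 7 semitones makes it Bbb2.
A perfect fifth down from C#3 gives F#2.
E##3 down a perfect fifth is A##2.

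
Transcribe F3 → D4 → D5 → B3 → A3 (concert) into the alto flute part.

Bb3 G4 G5 E4 D4

The alto flute sounds a perfect fourth below written, so the written part must be a perfect fourth above concert — transpose each note up.
F3 to Bb3
D4 to G4
D5 to G5
B3 to E4
A3 to D4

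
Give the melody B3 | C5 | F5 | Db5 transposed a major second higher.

B3 to C#4
C5 to D5
F5 to G5
Db5 to Eb5

C#4 D5 G5 Eb5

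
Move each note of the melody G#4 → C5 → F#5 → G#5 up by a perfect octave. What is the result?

G#4 gives G#5
C5 gives C6
F#5 gives F#6
G#5 gives G#6

G#5 C6 F#6 G#6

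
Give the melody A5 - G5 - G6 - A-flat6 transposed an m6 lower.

C#5 B4 B5 C6

A5: a sixth down reaches C, and 8 semitones makes it C#5.
A minor sixth down from G5 gives B4.
G6: a sixth down reaches B, and 8 semitones makes it B5.
Ab6: a sixth down reaches C, and 8 semitones makes it C6.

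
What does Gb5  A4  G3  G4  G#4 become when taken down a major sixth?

Bbb4 C4 Bb2 Bb3 B3

Gb5 → Bbb4
A4 → C4
G3 → Bb2
G4 → Bb3
G#4 → B3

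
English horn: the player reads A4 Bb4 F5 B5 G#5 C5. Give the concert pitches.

Written C4 on the English horn sounds as F3, a perfect fifth lower; apply that shift to every note.
A4 -> D4
Bb4 -> Eb4
F5 -> Bb4
B5 -> E5
G#5 -> C#5
C5 -> F4

D4 Eb4 Bb4 E5 C#5 F4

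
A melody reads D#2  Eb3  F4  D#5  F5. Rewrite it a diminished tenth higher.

F3 Gbb4 Abb5 F6 Abb6

D#2 gives F3
Eb3 gives Gbb4
F4 gives Abb5
D#5 gives F6
F5 gives Abb6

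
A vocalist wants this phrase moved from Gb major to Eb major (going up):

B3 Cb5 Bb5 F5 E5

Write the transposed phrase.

G#4 Ab5 G6 D6 C#6

From Gb up to Eb is a major sixth; apply that to each pitch.
B3 gives G#4
Cb5 gives Ab5
Bb5 gives G6
F5 gives D6
E5 gives C#6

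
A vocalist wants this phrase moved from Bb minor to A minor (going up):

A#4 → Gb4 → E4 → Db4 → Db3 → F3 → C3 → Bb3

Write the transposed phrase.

G##5 F5 D#5 C5 C4 E4 B3 A4

Bb minor to A minor up is a major seventh, so every note moves up by that interval.
A#4 to G##5
Gb4 to F5
E4 to D#5
Db4 to C5
Db3 to C4
F3 to E4
C3 to B3
Bb3 to A4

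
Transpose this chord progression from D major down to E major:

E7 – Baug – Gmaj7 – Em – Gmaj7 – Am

D major down to E major is a minor seventh; each chord root moves by that interval while the quality stays the same.
E7: root E down a minor seventh → F#, giving F#7.
Baug: root B down a minor seventh → C#, giving C#aug.
Gmaj7: root G down a minor seventh → A, giving Amaj7.
Em: root E down a minor seventh → F#, giving F#m.
Gmaj7: root G down a minor seventh → A, giving Amaj7.
Am: root A down a minor seventh → B, giving Bm.

F#7 C#aug Amaj7 F#m Amaj7 Bm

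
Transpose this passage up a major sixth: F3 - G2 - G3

D4 E3 E4

F3 -> D4
G2 -> E3
G3 -> E4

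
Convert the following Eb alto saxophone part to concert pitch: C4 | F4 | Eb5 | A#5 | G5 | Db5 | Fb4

The Eb alto saxophone sounds a major sixth below written, so transpose each written note down a major sixth.
C4 -> Eb3
F4 -> Ab3
Eb5 -> Gb4
A#5 -> C#5
G5 -> Bb4
Db5 -> Fb4
Fb4 -> Abb3

Eb3 Ab3 Gb4 C#5 Bb4 Fb4 Abb3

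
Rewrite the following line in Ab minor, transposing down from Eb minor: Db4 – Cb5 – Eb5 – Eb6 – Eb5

Gb3 Fb4 Ab4 Ab5 Ab4

Eb minor to Ab minor down is a perfect fifth, so every note moves down by that interval.
Db4 → Gb3
Cb5 → Fb4
Eb5 → Ab4
Eb6 → Ab5
Eb5 → Ab4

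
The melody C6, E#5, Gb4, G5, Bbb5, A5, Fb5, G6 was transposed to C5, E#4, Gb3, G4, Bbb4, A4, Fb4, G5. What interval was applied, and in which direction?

down a perfect octave

From C6 to C5 is 8 letter names — an octave of some quality.
C5 to C6 is 12 semitones, which makes it a perfect octave; the second version is lower, so the direction is down.
Checking another pair — G6 → G5 — gives the same interval.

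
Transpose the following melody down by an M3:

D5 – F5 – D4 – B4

Bb4 Db5 Bb3 G4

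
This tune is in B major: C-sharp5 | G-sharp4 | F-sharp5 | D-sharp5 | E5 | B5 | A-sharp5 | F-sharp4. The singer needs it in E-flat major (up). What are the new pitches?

B major to E-flat major up is a diminished fourth, so every note moves up by that interval.
C#5 becomes F5
G#4 becomes C5
F#5 becomes Bb5
D#5 becomes G5
E5 becomes Ab5
B5 becomes Eb6
A#5 becomes D6
F#4 becomes Bb4

F5 C5 Bb5 G5 Ab5 Eb6 D6 Bb4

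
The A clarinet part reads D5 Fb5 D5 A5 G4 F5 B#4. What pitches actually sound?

Written C4 on the A clarinet sounds as A3, a minor third lower; apply that shift to every note.
D5 -> B4
Fb5 -> Db5
D5 -> B4
A5 -> F#5
G4 -> E4
F5 -> D5
B#4 -> G##4

B4 Db5 B4 F#5 E4 D5 G##4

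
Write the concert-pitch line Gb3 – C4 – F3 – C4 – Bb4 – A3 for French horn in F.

The French horn in F sounds a perfect fifth below written, so the written part must be a perfect fifth above concert — transpose each note up.
Gb3 → Db4
C4 → G4
F3 → C4
C4 → G4
Bb4 → F5
A3 → E4

Db4 G4 C4 G4 F5 E4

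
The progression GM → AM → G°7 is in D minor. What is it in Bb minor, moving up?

EbM FM Eb°7

D minor up to Bb minor is a minor sixth; each chord root moves by that interval while the quality stays the same.
GM: root G up a minor sixth → Eb, giving EbM.
AM: root A up a minor sixth → F, giving FM.
G°7: root G up a minor sixth → Eb, giving Eb°7.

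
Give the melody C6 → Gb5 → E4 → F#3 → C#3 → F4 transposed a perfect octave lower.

C5 Gb4 E3 F#2 C#2 F3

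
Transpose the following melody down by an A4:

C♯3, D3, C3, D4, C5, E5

G2 Ab2 Gb2 Ab3 Gb4 Bb4

An augmented fourth down from C#3 gives G2.
An augmented fourth down from D3 gives Ab2.
An augmented fourth down from C3 gives Gb2.
D4 down an augmented fourth is Ab3.
C5: a fourth down reaches G, and 6 semitones makes it Gb4.
E5: a fourth down reaches B, and 6 semitones makes it Bb4.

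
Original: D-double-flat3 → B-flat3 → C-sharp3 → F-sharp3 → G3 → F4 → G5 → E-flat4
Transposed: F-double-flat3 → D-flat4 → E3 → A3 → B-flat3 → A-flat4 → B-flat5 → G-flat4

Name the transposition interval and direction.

up a minor third

Take the first pair: Dbb3 → Fbb3. D to F spans 3 letter names, so the interval is some kind of third.
Dbb3 to Fbb3 is 3 semitones, which makes it a minor third; the second version is higher, so the direction is up.
Checking another pair — Eb4 → Gb4 — gives the same interval.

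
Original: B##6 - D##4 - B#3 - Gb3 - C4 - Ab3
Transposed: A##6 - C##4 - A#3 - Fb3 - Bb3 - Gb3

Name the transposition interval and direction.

down a major second

Take the first pair: B##6 → A##6. B to A spans 2 letter names, so the interval is some kind of second.
A##6 to B##6 is 2 semitones, which makes it a major second; the second version is lower, so the direction is down.
Checking another pair — Ab3 → Gb3 — gives the same interval.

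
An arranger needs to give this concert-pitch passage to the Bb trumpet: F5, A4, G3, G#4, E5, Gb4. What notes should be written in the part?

The Bb trumpet sounds a major second below written, so the written part must be a major second above concert — transpose each note up.
F5 gives G5
A4 gives B4
G3 gives A3
G#4 gives A#4
E5 gives F#5
Gb4 gives Ab4

G5 B4 A3 A#4 F#5 Ab4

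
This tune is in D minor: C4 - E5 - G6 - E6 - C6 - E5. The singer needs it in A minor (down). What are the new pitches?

G3 B4 D6 B5 G5 B4

From D down to A is a perfect fourth; apply that to each pitch.
C4 gives G3
E5 gives B4
G6 gives D6
E6 gives B5
C6 gives G5
E5 gives B4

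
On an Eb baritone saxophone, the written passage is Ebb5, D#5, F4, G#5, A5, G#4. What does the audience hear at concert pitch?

Gbb3 F#3 Ab2 B3 C4 B2

Written C4 on the Eb baritone saxophone sounds as Eb2, a major thirteenth lower; apply that shift to every note.
Ebb5 becomes Gbb3
D#5 becomes F#3
F4 becomes Ab2
G#5 becomes B3
A5 becomes C4
G#4 becomes B2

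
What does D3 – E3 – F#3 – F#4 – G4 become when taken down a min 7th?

E2 F#2 G#2 G#3 A3

A minor seventh down from D3 gives E2.
E3 down a minor seventh is F#2.
A minor seventh down from F#3 gives G#2.
F#4 down a minor seventh is G#3.
A minor seventh down from G4 gives A3.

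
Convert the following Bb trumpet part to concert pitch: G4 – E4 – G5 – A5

F4 D4 F5 G5

The Bb trumpet sounds a major second below written, so transpose each written note down a major second.
G4 -> F4
E4 -> D4
G5 -> F5
A5 -> G5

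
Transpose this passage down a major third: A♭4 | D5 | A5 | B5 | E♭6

Fb4 Bb4 F5 G5 Cb6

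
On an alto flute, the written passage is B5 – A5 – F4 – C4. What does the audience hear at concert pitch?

F#5 E5 C4 G3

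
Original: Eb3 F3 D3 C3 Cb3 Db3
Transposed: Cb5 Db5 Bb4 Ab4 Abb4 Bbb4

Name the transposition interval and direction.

up a minor thirteenth

Take the first pair: Eb3 → Cb5. E to C spans 13 letter names, so the interval is some kind of thirteenth.
Eb3 to Cb5 is 20 semitones, which makes it a minor thirteenth; the second version is higher, so the direction is up.
Checking another pair — Db3 → Bbb4 — gives the same interval.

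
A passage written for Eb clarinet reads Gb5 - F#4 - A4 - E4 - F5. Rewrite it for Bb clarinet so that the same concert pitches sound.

Cb6 B4 D5 A4 Bb5

First find concert pitch: the Eb clarinet sounds a minor third above written, so Gb5 F#4 A4 E4 F5 sounds Bbb5 A4 C5 G4 Ab5.
Then write for Bb clarinet: it sounds a major second below written, so the part must be a major second above concert.
Bbb5 → Cb6
A4 → B4
C5 → D5
G4 → A4
Ab5 → Bb5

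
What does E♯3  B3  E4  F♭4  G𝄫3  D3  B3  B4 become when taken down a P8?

E#3 -> E#2
B3 -> B2
E4 -> E3
Fb4 -> Fb3
Gbb3 -> Gbb2
D3 -> D2
B3 -> B2
B4 -> B3

E#2 B2 E3 Fb3 Gbb2 D2 B2 B3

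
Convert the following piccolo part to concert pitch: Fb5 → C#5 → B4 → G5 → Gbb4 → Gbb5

The piccolo sounds a perfect octave above written, so transpose each written note up a perfect octave.
Fb5 to Fb6
C#5 to C#6
B4 to B5
G5 to G6
Gbb4 to Gbb5
Gbb5 to Gbb6

Fb6 C#6 B5 G6 Gbb5 Gbb6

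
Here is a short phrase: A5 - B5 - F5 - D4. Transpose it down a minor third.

F#5 G#5 D5 B3

A5: a third down reaches F, and 3 semitones makes it F#5.
B5: a third down reaches G, and 3 semitones makes it G#5.
F5: a third down reaches D, and 3 semitones makes it D5.
A minor third down from D4 gives B3.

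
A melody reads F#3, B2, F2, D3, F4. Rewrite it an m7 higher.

F#3 to E4
B2 to A3
F2 to Eb3
D3 to C4
F4 to Eb5

E4 A3 Eb3 C4 Eb5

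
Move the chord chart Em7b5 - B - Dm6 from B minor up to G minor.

Cm7b5 G Bbm6

B minor up to G minor is a minor sixth; each chord root moves by that interval while the quality stays the same.
Em7b5: root E up a minor sixth → C, giving Cm7b5.
B: root B up a minor sixth → G, giving G.
Dm6: root D up a minor sixth → Bb, giving Bbm6.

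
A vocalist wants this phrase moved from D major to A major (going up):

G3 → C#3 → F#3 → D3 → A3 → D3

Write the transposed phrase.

D major to A major up is a perfect fifth, so every note moves up by that interval.
G3 becomes D4
C#3 becomes G#3
F#3 becomes C#4
D3 becomes A3
A3 becomes E4
D3 becomes A3

D4 G#3 C#4 A3 E4 A3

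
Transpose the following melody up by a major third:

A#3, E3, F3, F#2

A#3 gives C##4
E3 gives G#3
F3 gives A3
F#2 gives A#2

C##4 G#3 A3 A#2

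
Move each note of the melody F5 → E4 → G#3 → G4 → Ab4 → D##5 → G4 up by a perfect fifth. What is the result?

C6 B4 D#4 D5 Eb5 A##5 D5

A perfect fifth up from F5 gives C6.
E4: a fifth up reaches B, and 7 semitones makes it B4.
G#3: a fifth up reaches D, and 7 semitones makes it D#4.
G4 up a perfect fifth is D5.
A perfect fifth up from Ab4 gives Eb5.
D##5 up a perfect fifth is A##5.
A perfect fifth up from G4 gives D5.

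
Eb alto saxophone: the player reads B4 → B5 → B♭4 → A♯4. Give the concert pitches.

D4 D5 Db4 C#4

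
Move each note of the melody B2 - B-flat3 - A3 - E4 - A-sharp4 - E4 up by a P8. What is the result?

B2 gives B3
Bb3 gives Bb4
A3 gives A4
E4 gives E5
A#4 gives A#5
E4 gives E5

B3 Bb4 A4 E5 A#5 E5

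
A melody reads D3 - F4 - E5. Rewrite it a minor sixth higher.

D3 → Bb3
F4 → Db5
E5 → C6

Bb3 Db5 C6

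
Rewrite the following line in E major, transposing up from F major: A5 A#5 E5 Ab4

G#6 G##6 D#6 G5

F major to E major up is a major seventh, so every note moves up by that interval.
A5 to G#6
A#5 to G##6
E5 to D#6
Ab4 to G5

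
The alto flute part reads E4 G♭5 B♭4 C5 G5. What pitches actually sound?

The alto flute sounds a perfect fourth below written, so transpose each written note down a perfect fourth.
E4 gives B3
Gb5 gives Db5
Bb4 gives F4
C5 gives G4
G5 gives D5

B3 Db5 F4 G4 D5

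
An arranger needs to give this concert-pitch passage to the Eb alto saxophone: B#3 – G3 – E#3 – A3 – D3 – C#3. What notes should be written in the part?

G##4 E4 C##4 F#4 B3 A#3

Written C4 sounds as Eb3 on the Eb alto saxophone, so concert pitches are written a major sixth up.
B#3 -> G##4
G3 -> E4
E#3 -> C##4
A3 -> F#4
D3 -> B3
C#3 -> A#3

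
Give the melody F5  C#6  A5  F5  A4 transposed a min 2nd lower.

E5 B#5 G#5 E5 G#4

A minor second down from F5 gives E5.
A minor second down from C#6 gives B#5.
A5 down a minor second is G#5.
F5: a second down reaches E, and 1 semitone makes it E5.
A4: a second down reaches G, and 1 semitone makes it G#4.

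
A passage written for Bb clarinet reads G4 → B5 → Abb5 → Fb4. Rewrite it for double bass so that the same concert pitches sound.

F5 A6 Gbb6 Ebb5

First find concert pitch: the Bb clarinet sounds a major second below written, so G4 B5 Abb5 Fb4 sounds F4 A5 Gbb5 Ebb4.
Then write for double bass: it sounds a perfect octave below written, so the part must be a perfect octave above concert.
F4 → F5
A5 → A6
Gbb5 → Gbb6
Ebb4 → Ebb5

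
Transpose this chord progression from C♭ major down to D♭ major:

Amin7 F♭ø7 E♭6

Bmin7 Gbø7 F6

C♭ major down to D♭ major is a minor seventh; each chord root moves by that interval while the quality stays the same.
Amin7: root A down a minor seventh → B, giving Bmin7.
F♭ø7: root F♭ down a minor seventh → Gb, giving Gbø7.
E♭6: root E♭ down a minor seventh → F, giving F6.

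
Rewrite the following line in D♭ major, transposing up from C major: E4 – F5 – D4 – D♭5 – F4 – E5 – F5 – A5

C major to D♭ major up is a minor second, so every note moves up by that interval.
E4 becomes F4
F5 becomes Gb5
D4 becomes Eb4
Db5 becomes Ebb5
F4 becomes Gb4
E5 becomes F5
F5 becomes Gb5
A5 becomes Bb5

F4 Gb5 Eb4 Ebb5 Gb4 F5 Gb5 Bb5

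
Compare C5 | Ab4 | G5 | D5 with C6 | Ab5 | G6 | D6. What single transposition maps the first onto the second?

up a perfect octave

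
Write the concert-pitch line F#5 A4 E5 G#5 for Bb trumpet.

G#5 B4 F#5 A#5

The Bb trumpet sounds a major second below written, so the written part must be a major second above concert — transpose each note up.
F#5 → G#5
A4 → B4
E5 → F#5
G#5 → A#5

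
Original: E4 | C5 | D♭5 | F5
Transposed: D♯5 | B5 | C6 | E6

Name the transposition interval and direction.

Take the first pair: E4 → D#5. E to D spans 7 letter names, so the interval is some kind of seventh.
E4 to D#5 is 11 semitones, which makes it a major seventh; the second version is higher, so the direction is up.
Checking another pair — F5 → E6 — gives the same interval.

up a major seventh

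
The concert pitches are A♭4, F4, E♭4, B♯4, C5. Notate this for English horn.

Eb5 C5 Bb4 F##5 G5

The English horn sounds a perfect fifth below written, so the written part must be a perfect fifth above concert — transpose each note up.
Ab4 -> Eb5
F4 -> C5
Eb4 -> Bb4
B#4 -> F##5
C5 -> G5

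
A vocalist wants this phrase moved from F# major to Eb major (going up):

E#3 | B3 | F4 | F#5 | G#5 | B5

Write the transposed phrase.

From F# up to Eb is a diminished seventh; apply that to each pitch.
E#3 to D4
B3 to Ab4
F4 to Ebb5
F#5 to Eb6
G#5 to F6
B5 to Ab6

D4 Ab4 Ebb5 Eb6 F6 Ab6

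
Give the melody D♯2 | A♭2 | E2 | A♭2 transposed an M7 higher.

D#2: a seventh up reaches C, and 11 semitones makes it C##3.
Ab2: a seventh up reaches G, and 11 semitones makes it G3.
E2: a seventh up reaches D, and 11 semitones makes it D#3.
A major seventh up from Ab2 gives G3.

C##3 G3 D#3 G3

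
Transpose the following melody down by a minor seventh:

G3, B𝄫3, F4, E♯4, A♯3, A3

A2 Cb3 G3 F##3 B#2 B2

G3 becomes A2
Bbb3 becomes Cb3
F4 becomes G3
E#4 becomes F##3
A#3 becomes B#2
A3 becomes B2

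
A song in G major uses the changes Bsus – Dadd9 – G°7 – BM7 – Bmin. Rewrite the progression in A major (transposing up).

G major up to A major is a major second; each chord root moves by that interval while the quality stays the same.
Bsus: root B up a major second → C#, giving C#sus.
Dadd9: root D up a major second → E, giving Eadd9.
G°7: root G up a major second → A, giving A°7.
BM7: root B up a major second → C#, giving C#M7.
Bmin: root B up a major second → C#, giving C#min.

C#sus Eadd9 A°7 C#M7 C#min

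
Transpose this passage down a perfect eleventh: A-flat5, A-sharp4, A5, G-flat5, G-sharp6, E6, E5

Eb4 E#3 E4 Db4 D#5 B4 B3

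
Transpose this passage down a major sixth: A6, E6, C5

C6 G5 Eb4

A6 gives C6
E6 gives G5
C5 gives Eb4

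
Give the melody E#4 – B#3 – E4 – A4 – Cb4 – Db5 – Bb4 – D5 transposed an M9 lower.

D#3 A#2 D3 G3 Bbb2 Cb4 Ab3 C4

E#4 -> D#3
B#3 -> A#2
E4 -> D3
A4 -> G3
Cb4 -> Bbb2
Db5 -> Cb4
Bb4 -> Ab3
D5 -> C4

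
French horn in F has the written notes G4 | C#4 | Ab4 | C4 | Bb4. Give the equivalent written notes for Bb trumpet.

D4 G#3 Eb4 G3 F4

First find concert pitch: the French horn in F sounds a perfect fifth below written, so G4 C#4 Ab4 C4 Bb4 sounds C4 F#3 Db4 F3 Eb4.
Then write for Bb trumpet: it sounds a major second below written, so the part must be a major second above concert.
C4 → D4
F#3 → G#3
Db4 → Eb4
F3 → G3
Eb4 → F4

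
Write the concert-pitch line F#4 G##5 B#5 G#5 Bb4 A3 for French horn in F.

C#5 D##6 F##6 D#6 F5 E4

The French horn in F sounds a perfect fifth below written, so the written part must be a perfect fifth above concert — transpose each note up.
F#4 becomes C#5
G##5 becomes D##6
B#5 becomes F##6
G#5 becomes D#6
Bb4 becomes F5
A3 becomes E4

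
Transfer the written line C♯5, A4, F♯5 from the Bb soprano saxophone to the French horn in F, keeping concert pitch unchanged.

F#5 D5 B5

First find concert pitch: the Bb soprano saxophone sounds a major second below written, so C♯5 A4 F♯5 sounds B4 G4 E5.
Then write for French horn in F: it sounds a perfect fifth below written, so the part must be a perfect fifth above concert.
B4 → F#5
G4 → D5
E5 → B5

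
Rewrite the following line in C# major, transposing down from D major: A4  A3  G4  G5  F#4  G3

G#4 G#3 F#4 F#5 E#4 F#3

D major to C# major down is a minor second, so every note moves down by that interval.
A4 → G#4
A3 → G#3
G4 → F#4
G5 → F#5
F#4 → E#4
G3 → F#3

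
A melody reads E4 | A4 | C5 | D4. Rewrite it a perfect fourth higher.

E4 becomes A4
A4 becomes D5
C5 becomes F5
D4 becomes G4

A4 D5 F5 G4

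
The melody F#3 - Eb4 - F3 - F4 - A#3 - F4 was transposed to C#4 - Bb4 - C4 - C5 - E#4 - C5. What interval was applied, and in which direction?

up a perfect fifth

From F#3 to C#4 is 5 letter names — a fifth of some quality.
F#3 to C#4 is 7 semitones, which makes it a perfect fifth; the second version is higher, so the direction is up.
Checking another pair — F4 → C5 — gives the same interval.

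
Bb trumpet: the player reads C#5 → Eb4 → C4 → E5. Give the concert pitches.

B4 Db4 Bb3 D5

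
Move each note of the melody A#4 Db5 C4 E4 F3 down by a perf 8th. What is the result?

A#3 Db4 C3 E3 F2

A#4 down a perfect octave is A#3.
Db5 down a perfect octave is Db4.
C4: an octave down reaches C, and 12 semitones makes it C3.
E4: an octave down reaches E, and 12 semitones makes it E3.
F3: an octave down reaches F, and 12 semitones makes it F2.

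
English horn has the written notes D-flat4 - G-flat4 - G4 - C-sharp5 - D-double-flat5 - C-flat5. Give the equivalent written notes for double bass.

First find concert pitch: the English horn sounds a perfect fifth below written, so D-flat4 G-flat4 G4 C-sharp5 D-double-flat5 C-flat5 sounds Gb3 Cb4 C4 F#4 Gbb4 Fb4.
Then write for double bass: it sounds a perfect octave below written, so the part must be a perfect octave above concert.
Gb3 → Gb4
Cb4 → Cb5
C4 → C5
F#4 → F#5
Gbb4 → Gbb5
Fb4 → Fb5

Gb4 Cb5 C5 F#5 Gbb5 Fb5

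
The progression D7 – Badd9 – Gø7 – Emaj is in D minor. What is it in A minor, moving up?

A7 F#add9 Dø7 Bmaj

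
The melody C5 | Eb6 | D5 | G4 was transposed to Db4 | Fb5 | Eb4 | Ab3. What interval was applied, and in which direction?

down a major seventh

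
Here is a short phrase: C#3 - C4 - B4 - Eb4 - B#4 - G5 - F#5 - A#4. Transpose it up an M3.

E#3 E4 D#5 G4 D##5 B5 A#5 C##5

C#3 gives E#3
C4 gives E4
B4 gives D#5
Eb4 gives G4
B#4 gives D##5
G5 gives B5
F#5 gives A#5
A#4 gives C##5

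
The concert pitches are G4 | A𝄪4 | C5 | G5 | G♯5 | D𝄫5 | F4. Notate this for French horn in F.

D5 E##5 G5 D6 D#6 Abb5 C5

The French horn in F sounds a perfect fifth below written, so the written part must be a perfect fifth above concert — transpose each note up.
G4 gives D5
A##4 gives E##5
C5 gives G5
G5 gives D6
G#5 gives D#6
Dbb5 gives Abb5
F4 gives C5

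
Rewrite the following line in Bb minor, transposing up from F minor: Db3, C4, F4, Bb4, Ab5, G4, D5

Gb3 F4 Bb4 Eb5 Db6 C5 G5

F minor to Bb minor up is a perfect fourth, so every note moves up by that interval.
Db3 becomes Gb3
C4 becomes F4
F4 becomes Bb4
Bb4 becomes Eb5
Ab5 becomes Db6
G4 becomes C5
D5 becomes G5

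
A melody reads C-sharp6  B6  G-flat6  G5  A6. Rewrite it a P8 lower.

C#6 to C#5
B6 to B5
Gb6 to Gb5
G5 to G4
A6 to A5

C#5 B5 Gb5 G4 A5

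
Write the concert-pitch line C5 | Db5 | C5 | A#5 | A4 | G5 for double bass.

C6 Db6 C6 A#6 A5 G6

The double bass sounds a perfect octave below written, so the written part must be a perfect octave above concert — transpose each note up.
C5 -> C6
Db5 -> Db6
C5 -> C6
A#5 -> A#6
A4 -> A5
G5 -> G6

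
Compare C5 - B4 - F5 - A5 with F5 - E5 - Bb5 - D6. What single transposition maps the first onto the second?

up a perfect fourth

From C5 to F5 is 4 letter names — a fourth of some quality.
C5 to F5 is 5 semitones, which makes it a perfect fourth; the second version is higher, so the direction is up.
Checking another pair — A5 → D6 — gives the same interval.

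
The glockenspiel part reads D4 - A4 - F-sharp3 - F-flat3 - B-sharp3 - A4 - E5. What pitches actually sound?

D6 A6 F#5 Fb5 B#5 A6 E7

The glockenspiel sounds a perfect fifteenth above written, so transpose each written note up a perfect fifteenth.
D4 becomes D6
A4 becomes A6
F#3 becomes F#5
Fb3 becomes Fb5
B#3 becomes B#5
A4 becomes A6
E5 becomes E7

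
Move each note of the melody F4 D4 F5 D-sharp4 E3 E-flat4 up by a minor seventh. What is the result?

Eb5 C5 Eb6 C#5 D4 Db5

F4 up a minor seventh is Eb5.
D4 up a minor seventh is C5.
A minor seventh up from F5 gives Eb6.
D#4 up a minor seventh is C#5.
E3 up a minor seventh is D4.
A minor seventh up from Eb4 gives Db5.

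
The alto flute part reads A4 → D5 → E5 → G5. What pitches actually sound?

The alto flute sounds a perfect fourth below written, so transpose each written note down a perfect fourth.
A4 to E4
D5 to A4
E5 to B4
G5 to D5

E4 A4 B4 D5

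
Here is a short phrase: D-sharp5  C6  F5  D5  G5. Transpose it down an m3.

D#5 to B#4
C6 to A5
F5 to D5
D5 to B4
G5 to E5

B#4 A5 D5 B4 E5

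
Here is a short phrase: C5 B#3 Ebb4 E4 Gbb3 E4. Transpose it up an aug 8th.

C#6 B##4 Eb5 E#5 Gb4 E#5

C5 → C#6
B#3 → B##4
Ebb4 → Eb5
E4 → E#5
Gbb3 → Gb4
E4 → E#5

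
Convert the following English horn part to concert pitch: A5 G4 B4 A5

D5 C4 E4 D5

The English horn sounds a perfect fifth below written, so transpose each written note down a perfect fifth.
A5 -> D5
G4 -> C4
B4 -> E4
A5 -> D5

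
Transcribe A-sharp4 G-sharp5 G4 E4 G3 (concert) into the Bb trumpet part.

B#4 A#5 A4 F#4 A3

The Bb trumpet sounds a major second below written, so the written part must be a major second above concert — transpose each note up.
A#4 -> B#4
G#5 -> A#5
G4 -> A4
E4 -> F#4
G3 -> A3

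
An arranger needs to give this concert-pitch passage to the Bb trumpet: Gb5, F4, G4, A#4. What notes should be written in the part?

The Bb trumpet sounds a major second below written, so the written part must be a major second above concert — transpose each note up.
Gb5 becomes Ab5
F4 becomes G4
G4 becomes A4
A#4 becomes B#4

Ab5 G4 A4 B#4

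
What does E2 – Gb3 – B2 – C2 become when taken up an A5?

B#2 D4 F##3 G#2

E2 up an augmented fifth is B#2.
Gb3 up an augmented fifth is D4.
An augmented fifth up from B2 gives F##3.
C2: a fifth up reaches G, and 8 semitones makes it G#2.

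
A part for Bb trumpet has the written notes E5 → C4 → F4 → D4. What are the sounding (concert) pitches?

The Bb trumpet sounds a major second below written, so transpose each written note down a major second.
E5 -> D5
C4 -> Bb3
F4 -> Eb4
D4 -> C4

D5 Bb3 Eb4 C4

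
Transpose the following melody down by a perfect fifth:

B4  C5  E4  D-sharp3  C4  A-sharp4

A perfect fifth down from B4 gives E4.
A perfect fifth down from C5 gives F4.
E4: a fifth down reaches A, and 7 semitones makes it A3.
D#3: a fifth down reaches G, and 7 semitones makes it G#2.
C4 down a perfect fifth is F3.
A#4: a fifth down reaches D, and 7 semitones makes it D#4.

E4 F4 A3 G#2 F3 D#4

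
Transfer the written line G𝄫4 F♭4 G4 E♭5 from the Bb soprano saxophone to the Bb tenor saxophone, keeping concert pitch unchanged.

First find concert pitch: the Bb soprano saxophone sounds a major second below written, so G𝄫4 F♭4 G4 E♭5 sounds Fbb4 Ebb4 F4 Db5.
Then write for Bb tenor saxophone: it sounds a major ninth below written, so the part must be a major ninth above concert.
Fbb4 → Gbb5
Ebb4 → Fb5
F4 → G5
Db5 → Eb6

Gbb5 Fb5 G5 Eb6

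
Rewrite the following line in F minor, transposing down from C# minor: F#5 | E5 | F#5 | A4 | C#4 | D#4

Bb4 Ab4 Bb4 Db4 F3 G3

From C# down to F is an augmented fifth; apply that to each pitch.
F#5 to Bb4
E5 to Ab4
F#5 to Bb4
A4 to Db4
C#4 to F3
D#4 to G3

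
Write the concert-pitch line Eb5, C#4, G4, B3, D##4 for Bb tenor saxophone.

F6 D#5 A5 C#5 E##5

Written C4 sounds as Bb2 on the Bb tenor saxophone, so concert pitches are written a major ninth up.
Eb5 becomes F6
C#4 becomes D#5
G4 becomes A5
B3 becomes C#5
D##4 becomes E##5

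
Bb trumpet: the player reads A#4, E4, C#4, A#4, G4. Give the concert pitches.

G#4 D4 B3 G#4 F4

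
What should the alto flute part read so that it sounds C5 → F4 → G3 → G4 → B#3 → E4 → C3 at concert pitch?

F5 Bb4 C4 C5 E#4 A4 F3

The alto flute sounds a perfect fourth below written, so the written part must be a perfect fourth above concert — transpose each note up.
C5 gives F5
F4 gives Bb4
G3 gives C4
G4 gives C5
B#3 gives E#4
E4 gives A4
C3 gives F3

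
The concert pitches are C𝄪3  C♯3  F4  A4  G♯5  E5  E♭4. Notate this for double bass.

Written C4 sounds as C3 on the double bass, so concert pitches are written a perfect octave up.
C##3 → C##4
C#3 → C#4
F4 → F5
A4 → A5
G#5 → G#6
E5 → E6
Eb4 → Eb5

C##4 C#4 F5 A5 G#6 E6 Eb5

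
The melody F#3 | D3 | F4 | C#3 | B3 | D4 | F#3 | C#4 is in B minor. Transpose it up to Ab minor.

Eb4 Cb4 Ebb5 Bb3 Ab4 Cb5 Eb4 Bb4

From B up to Ab is a diminished seventh; apply that to each pitch.
F#3 gives Eb4
D3 gives Cb4
F4 gives Ebb5
C#3 gives Bb3
B3 gives Ab4
D4 gives Cb5
F#3 gives Eb4
C#4 gives Bb4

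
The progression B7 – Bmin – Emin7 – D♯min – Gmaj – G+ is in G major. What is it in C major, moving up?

G major up to C major is a perfect fourth; each chord root moves by that interval while the quality stays the same.
B7: root B up a perfect fourth → E, giving E7.
Bmin: root B up a perfect fourth → E, giving Emin.
Emin7: root E up a perfect fourth → A, giving Amin7.
D♯min: root D♯ up a perfect fourth → G#, giving G#min.
Gmaj: root G up a perfect fourth → C, giving Cmaj.
G+: root G up a perfect fourth → C, giving C+.

E7 Emin Amin7 G#min Cmaj C+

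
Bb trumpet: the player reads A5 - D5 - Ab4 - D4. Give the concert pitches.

G5 C5 Gb4 C4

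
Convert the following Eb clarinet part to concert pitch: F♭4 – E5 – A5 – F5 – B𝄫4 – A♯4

Written C4 on the Eb clarinet sounds as Eb4, a minor third higher; apply that shift to every note.
Fb4 becomes Abb4
E5 becomes G5
A5 becomes C6
F5 becomes Ab5
Bbb4 becomes Dbb5
A#4 becomes C#5

Abb4 G5 C6 Ab5 Dbb5 C#5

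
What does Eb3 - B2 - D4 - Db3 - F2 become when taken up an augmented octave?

E4 B#3 D#5 D4 F#3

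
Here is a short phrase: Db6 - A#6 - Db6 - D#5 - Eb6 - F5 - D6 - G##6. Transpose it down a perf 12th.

Db6 down a perfect twelfth is Gb4.
A#6 down a perfect twelfth is D#5.
A perfect twelfth down from Db6 gives Gb4.
D#5 down a perfect twelfth is G#3.
Eb6: a twelfth down reaches A, and 19 semitones makes it Ab4.
F5 down a perfect twelfth is Bb3.
D6: a twelfth down reaches G, and 19 semitones makes it G4.
G##6 down a perfect twelfth is C##5.

Gb4 D#5 Gb4 G#3 Ab4 Bb3 G4 C##5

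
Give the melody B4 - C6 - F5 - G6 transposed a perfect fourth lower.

A perfect fourth down from B4 gives F#4.
C6 down a perfect fourth is G5.
F5 down a perfect fourth is C5.
G6 down a perfect fourth is D6.

F#4 G5 C5 D6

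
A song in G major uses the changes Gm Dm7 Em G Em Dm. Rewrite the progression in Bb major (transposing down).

G major down to Bb major is a major sixth; each chord root moves by that interval while the quality stays the same.
Gm: root G down a major sixth → Bb, giving Bbm.
Dm7: root D down a major sixth → F, giving Fm7.
Em: root E down a major sixth → G, giving Gm.
G: root G down a major sixth → Bb, giving Bb.
Em: root E down a major sixth → G, giving Gm.
Dm: root D down a major sixth → F, giving Fm.

Bbm Fm7 Gm Bb Gm Fm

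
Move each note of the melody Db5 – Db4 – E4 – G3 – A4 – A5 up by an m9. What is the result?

Db5 -> Ebb6
Db4 -> Ebb5
E4 -> F5
G3 -> Ab4
A4 -> Bb5
A5 -> Bb6

Ebb6 Ebb5 F5 Ab4 Bb5 Bb6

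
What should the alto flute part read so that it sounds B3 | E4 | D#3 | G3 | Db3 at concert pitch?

E4 A4 G#3 C4 Gb3

The alto flute sounds a perfect fourth below written, so the written part must be a perfect fourth above concert — transpose each note up.
B3 → E4
E4 → A4
D#3 → G#3
G3 → C4
Db3 → Gb3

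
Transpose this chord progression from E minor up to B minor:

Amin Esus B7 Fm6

E minor up to B minor is a perfect fifth; each chord root moves by that interval while the quality stays the same.
Amin: root A up a perfect fifth → E, giving Emin.
Esus: root E up a perfect fifth → B, giving Bsus.
B7: root B up a perfect fifth → F#, giving F#7.
Fm6: root F up a perfect fifth → C, giving Cm6.

Emin Bsus F#7 Cm6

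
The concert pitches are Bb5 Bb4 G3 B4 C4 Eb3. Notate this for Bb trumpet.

C6 C5 A3 C#5 D4 F3

Written C4 sounds as Bb3 on the Bb trumpet, so concert pitches are written a major second up.
Bb5 to C6
Bb4 to C5
G3 to A3
B4 to C#5
C4 to D4
Eb3 to F3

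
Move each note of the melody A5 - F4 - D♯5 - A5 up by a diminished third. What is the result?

A diminished third up from A5 gives Cb6.
F4: a third up reaches A, and 2 semitones makes it Abb4.
D#5: a third up reaches F, and 2 semitones makes it F5.
A5 up a diminished third is Cb6.

Cb6 Abb4 F5 Cb6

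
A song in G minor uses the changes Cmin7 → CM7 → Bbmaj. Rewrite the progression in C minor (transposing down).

Fmin7 FM7 Ebmaj

G minor down to C minor is a perfect fifth; each chord root moves by that interval while the quality stays the same.
Cmin7: root C down a perfect fifth → F, giving Fmin7.
CM7: root C down a perfect fifth → F, giving FM7.
Bbmaj: root Bb down a perfect fifth → Eb, giving Ebmaj.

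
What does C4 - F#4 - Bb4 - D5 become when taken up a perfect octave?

C4: an octave up reaches C, and 12 semitones makes it C5.
F#4 up a perfect octave is F#5.
Bb4: an octave up reaches B, and 12 semitones makes it Bb5.
A perfect octave up from D5 gives D6.

C5 F#5 Bb5 D6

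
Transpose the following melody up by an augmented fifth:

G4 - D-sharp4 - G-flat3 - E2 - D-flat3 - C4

D#5 A##4 D4 B#2 A3 G#4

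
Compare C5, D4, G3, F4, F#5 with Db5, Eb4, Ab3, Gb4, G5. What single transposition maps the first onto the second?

up a minor second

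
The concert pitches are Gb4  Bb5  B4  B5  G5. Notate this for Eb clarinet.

Eb4 G5 G#4 G#5 E5

Written C4 sounds as Eb4 on the Eb clarinet, so concert pitches are written a minor third down.
Gb4 -> Eb4
Bb5 -> G5
B4 -> G#4
B5 -> G#5
G5 -> E5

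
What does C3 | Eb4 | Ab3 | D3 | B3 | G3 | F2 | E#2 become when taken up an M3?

E3 G4 C4 F#3 D#4 B3 A2 G##2

C3: a third up reaches E, and 4 semitones makes it E3.
Eb4: a third up reaches G, and 4 semitones makes it G4.
Ab3 up a major third is C4.
A major third up from D3 gives F#3.
B3: a third up reaches D, and 4 semitones makes it D#4.
G3 up a major third is B3.
F2: a third up reaches A, and 4 semitones makes it A2.
A major third up from E#2 gives G##2.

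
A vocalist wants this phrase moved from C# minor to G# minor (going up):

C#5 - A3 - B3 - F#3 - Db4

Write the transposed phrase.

G#5 E4 F#4 C#4 Ab4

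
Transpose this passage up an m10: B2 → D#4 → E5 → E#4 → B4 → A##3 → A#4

B2: a tenth up reaches D, and 15 semitones makes it D4.
A minor tenth up from D#4 gives F#5.
A minor tenth up from E5 gives G6.
A minor tenth up from E#4 gives G#5.
B4 up a minor tenth is D6.
A##3: a tenth up reaches C, and 15 semitones makes it C##5.
A#4: a tenth up reaches C, and 15 semitones makes it C#6.

D4 F#5 G6 G#5 D6 C##5 C#6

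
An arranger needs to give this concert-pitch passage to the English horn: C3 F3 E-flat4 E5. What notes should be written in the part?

The English horn sounds a perfect fifth below written, so the written part must be a perfect fifth above concert — transpose each note up.
C3 to G3
F3 to C4
Eb4 to Bb4
E5 to B5

G3 C4 Bb4 B5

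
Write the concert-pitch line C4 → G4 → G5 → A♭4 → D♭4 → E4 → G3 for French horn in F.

G4 D5 D6 Eb5 Ab4 B4 D4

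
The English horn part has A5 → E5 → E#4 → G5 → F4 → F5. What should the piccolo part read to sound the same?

First find concert pitch: the English horn sounds a perfect fifth below written, so A5 E5 E#4 G5 F4 F5 sounds D5 A4 A#3 C5 Bb3 Bb4.
Then write for piccolo: it sounds a perfect octave above written, so the part must be a perfect octave below concert.
D5 → D4
A4 → A3
A#3 → A#2
C5 → C4
Bb3 → Bb2
Bb4 → Bb3

D4 A3 A#2 C4 Bb2 Bb3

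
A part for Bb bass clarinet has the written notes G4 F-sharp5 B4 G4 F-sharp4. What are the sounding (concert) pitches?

F3 E4 A3 F3 E3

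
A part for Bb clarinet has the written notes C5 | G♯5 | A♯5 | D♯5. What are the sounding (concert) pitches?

Written C4 on the Bb clarinet sounds as Bb3, a major second lower; apply that shift to every note.
C5 gives Bb4
G#5 gives F#5
A#5 gives G#5
D#5 gives C#5

Bb4 F#5 G#5 C#5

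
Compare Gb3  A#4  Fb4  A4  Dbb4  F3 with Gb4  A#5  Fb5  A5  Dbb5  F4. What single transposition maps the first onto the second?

up a perfect octave

From Gb3 to Gb4 is 8 letter names — an octave of some quality.
Gb3 to Gb4 is 12 semitones, which makes it a perfect octave; the second version is higher, so the direction is up.
Checking another pair — F3 → F4 — gives the same interval.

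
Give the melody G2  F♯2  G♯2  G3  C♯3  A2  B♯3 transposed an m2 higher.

Ab2 G2 A2 Ab3 D3 Bb2 C#4

G2 up a minor second is Ab2.
F#2 up a minor second is G2.
G#2 up a minor second is A2.
A minor second up from G3 gives Ab3.
C#3 up a minor second is D3.
A2 up a minor second is Bb2.
B#3: a second up reaches C, and 1 semitone makes it C#4.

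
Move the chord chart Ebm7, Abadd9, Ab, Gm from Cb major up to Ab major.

Cm7 Fadd9 F Em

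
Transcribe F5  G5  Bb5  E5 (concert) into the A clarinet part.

Ab5 Bb5 Db6 G5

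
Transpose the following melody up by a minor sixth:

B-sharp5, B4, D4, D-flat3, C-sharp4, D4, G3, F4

B#5: a sixth up reaches G, and 8 semitones makes it G#6.
B4: a sixth up reaches G, and 8 semitones makes it G5.
A minor sixth up from D4 gives Bb4.
A minor sixth up from Db3 gives Bbb3.
C#4: a sixth up reaches A, and 8 semitones makes it A4.
A minor sixth up from D4 gives Bb4.
G3 up a minor sixth is Eb4.
F4: a sixth up reaches D, and 8 semitones makes it Db5.

G#6 G5 Bb4 Bbb3 A4 Bb4 Eb4 Db5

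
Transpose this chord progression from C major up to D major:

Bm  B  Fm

C#m C# Gm

C major up to D major is a major second; each chord root moves by that interval while the quality stays the same.
Bm: root B up a major second → C#, giving C#m.
B: root B up a major second → C#, giving C#.
Fm: root F up a major second → G, giving Gm.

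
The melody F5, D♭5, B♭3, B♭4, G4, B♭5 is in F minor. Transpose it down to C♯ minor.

C#5 A4 F#3 F#4 D#4 F#5

F minor to C♯ minor down is a diminished fourth, so every note moves down by that interval.
F5 to C#5
Db5 to A4
Bb3 to F#3
Bb4 to F#4
G4 to D#4
Bb5 to F#5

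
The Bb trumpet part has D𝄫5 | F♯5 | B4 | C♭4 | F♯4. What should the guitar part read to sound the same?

Cbb6 E6 A5 Bbb4 E5

First find concert pitch: the Bb trumpet sounds a major second below written, so D𝄫5 F♯5 B4 C♭4 F♯4 sounds Cbb5 E5 A4 Bbb3 E4.
Then write for guitar: it sounds a perfect octave below written, so the part must be a perfect octave above concert.
Cbb5 → Cbb6
E5 → E6
A4 → A5
Bbb3 → Bbb4
E4 → E5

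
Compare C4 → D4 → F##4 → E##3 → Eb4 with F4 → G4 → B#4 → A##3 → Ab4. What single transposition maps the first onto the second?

up a perfect fourth

From C4 to F4 is 4 letter names — a fourth of some quality.
C4 to F4 is 5 semitones, which makes it a perfect fourth; the second version is higher, so the direction is up.
Checking another pair — Eb4 → Ab4 — gives the same interval.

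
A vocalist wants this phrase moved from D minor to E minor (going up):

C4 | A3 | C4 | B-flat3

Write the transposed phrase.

D minor to E minor up is a major second, so every note moves up by that interval.
C4 gives D4
A3 gives B3
C4 gives D4
Bb3 gives C4

D4 B3 D4 C4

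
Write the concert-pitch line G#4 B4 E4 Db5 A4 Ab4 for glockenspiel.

G#2 B2 E2 Db3 A2 Ab2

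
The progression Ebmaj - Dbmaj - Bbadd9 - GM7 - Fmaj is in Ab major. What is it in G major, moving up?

Dmaj Cmaj Aadd9 F#M7 Emaj

Ab major up to G major is a major seventh; each chord root moves by that interval while the quality stays the same.
Ebmaj: root Eb up a major seventh → D, giving Dmaj.
Dbmaj: root Db up a major seventh → C, giving Cmaj.
Bbadd9: root Bb up a major seventh → A, giving Aadd9.
GM7: root G up a major seventh → F#, giving F#M7.
Fmaj: root F up a major seventh → E, giving Emaj.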